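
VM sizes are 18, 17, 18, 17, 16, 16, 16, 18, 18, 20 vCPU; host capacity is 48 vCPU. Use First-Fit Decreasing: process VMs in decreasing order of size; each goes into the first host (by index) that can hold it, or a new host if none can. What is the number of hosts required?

Sorted descending: 20, 18, 18, 18, 18, 17, 17, 16, 16, 16.
20 vCPU → host 1 (remaining 28 vCPU)
18 vCPU → host 1 (remaining 10 vCPU)
18 vCPU → host 2 (remaining 30 vCPU)
18 vCPU → host 2 (remaining 12 vCPU)
18 vCPU → host 3 (remaining 30 vCPU)
17 vCPU → host 3 (remaining 13 vCPU)
17 vCPU → host 4 (remaining 31 vCPU)
16 vCPU → host 4 (remaining 15 vCPU)
16 vCPU → host 5 (remaining 32 vCPU)
16 vCPU → host 5 (remaining 16 vCPU)
Final hosts: [20,18] [18,18] [18,17] [17,16] [16,16].

5 hosts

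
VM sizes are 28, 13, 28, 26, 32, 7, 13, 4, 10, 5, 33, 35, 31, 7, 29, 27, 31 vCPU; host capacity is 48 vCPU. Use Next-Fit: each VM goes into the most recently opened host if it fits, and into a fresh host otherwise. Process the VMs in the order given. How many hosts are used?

28 vCPU → host 1 (remaining 20 vCPU)
13 vCPU → host 1 (remaining 7 vCPU)
28 vCPU → host 2 (remaining 20 vCPU)
26 vCPU → host 3 (remaining 22 vCPU)
32 vCPU → host 4 (remaining 16 vCPU)
7 vCPU → host 4 (remaining 9 vCPU)
13 vCPU → host 5 (remaining 35 vCPU)
4 vCPU → host 5 (remaining 31 vCPU)
10 vCPU → host 5 (remaining 21 vCPU)
5 vCPU → host 5 (remaining 16 vCPU)
33 vCPU → host 6 (remaining 15 vCPU)
35 vCPU → host 7 (remaining 13 vCPU)
31 vCPU → host 8 (remaining 17 vCPU)
7 vCPU → host 8 (remaining 10 vCPU)
29 vCPU → host 9 (remaining 19 vCPU)
27 vCPU → host 10 (remaining 21 vCPU)
31 vCPU → host 11 (remaining 17 vCPU)

11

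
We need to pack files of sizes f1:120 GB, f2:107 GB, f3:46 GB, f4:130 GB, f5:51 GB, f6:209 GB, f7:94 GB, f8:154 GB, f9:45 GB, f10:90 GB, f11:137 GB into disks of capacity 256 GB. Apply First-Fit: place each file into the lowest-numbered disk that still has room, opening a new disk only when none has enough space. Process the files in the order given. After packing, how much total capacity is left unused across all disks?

97

f1 (120 GB) → disk 1 (remaining 136 GB)
f2 (107 GB) → disk 1 (remaining 29 GB)
f3 (46 GB) → disk 2 (remaining 210 GB)
f4 (130 GB) → disk 2 (remaining 80 GB)
f5 (51 GB) → disk 2 (remaining 29 GB)
f6 (209 GB) → disk 3 (remaining 47 GB)
f7 (94 GB) → disk 4 (remaining 162 GB)
f8 (154 GB) → disk 4 (remaining 8 GB)
f9 (45 GB) → disk 3 (remaining 2 GB)
f10 (90 GB) → disk 5 (remaining 166 GB)
f11 (137 GB) → disk 5 (remaining 29 GB)
5 disks × 256 GB = 1280 GB; used 1183 GB; unused 97 GB.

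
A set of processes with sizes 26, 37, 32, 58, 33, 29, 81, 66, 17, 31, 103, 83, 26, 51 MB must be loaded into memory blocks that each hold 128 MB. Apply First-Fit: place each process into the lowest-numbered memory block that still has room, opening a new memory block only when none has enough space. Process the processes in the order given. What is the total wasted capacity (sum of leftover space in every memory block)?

223

26 MB → memory block 1 (remaining 102 MB)
37 MB → memory block 1 (remaining 65 MB)
32 MB → memory block 1 (remaining 33 MB)
58 MB → memory block 2 (remaining 70 MB)
33 MB → memory block 1 (remaining 0 MB)
29 MB → memory block 2 (remaining 41 MB)
81 MB → memory block 3 (remaining 47 MB)
66 MB → memory block 4 (remaining 62 MB)
17 MB → memory block 2 (remaining 24 MB)
31 MB → memory block 3 (remaining 16 MB)
103 MB → memory block 5 (remaining 25 MB)
83 MB → memory block 6 (remaining 45 MB)
26 MB → memory block 4 (remaining 36 MB)
51 MB → memory block 7 (remaining 77 MB)
7 memory blocks × 128 MB = 896 MB; used 673 MB; unused 223 MB.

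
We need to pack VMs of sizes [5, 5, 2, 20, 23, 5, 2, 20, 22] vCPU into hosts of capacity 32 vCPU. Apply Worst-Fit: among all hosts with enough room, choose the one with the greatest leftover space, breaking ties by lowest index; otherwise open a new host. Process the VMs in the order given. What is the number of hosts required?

Put 5 vCPU in host 1; 27 vCPU remain.
Put 5 vCPU in host 1; 22 vCPU remain.
Put 2 vCPU in host 1; 20 vCPU remain.
Put 20 vCPU in host 1; 0 vCPU remain.
Put 23 vCPU in host 2; 9 vCPU remain.
Put 5 vCPU in host 2; 4 vCPU remain.
Put 2 vCPU in host 2; 2 vCPU remain.
Put 20 vCPU in host 3; 12 vCPU remain.
Put 22 vCPU in host 4; 10 vCPU remain.
Final hosts: [5,5,2,20] [23,5,2] [20] [22].

4 hosts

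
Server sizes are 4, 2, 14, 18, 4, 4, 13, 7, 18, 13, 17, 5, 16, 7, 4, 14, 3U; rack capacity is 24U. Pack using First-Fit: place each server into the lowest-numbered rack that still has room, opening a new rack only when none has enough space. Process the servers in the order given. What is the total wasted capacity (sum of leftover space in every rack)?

29

4U → rack 1 (remaining 20U)
2U → rack 1 (remaining 18U)
14U → rack 1 (remaining 4U)
18U → rack 2 (remaining 6U)
4U → rack 1 (remaining 0U)
4U → rack 2 (remaining 2U)
13U → rack 3 (remaining 11U)
7U → rack 3 (remaining 4U)
18U → rack 4 (remaining 6U)
13U → rack 5 (remaining 11U)
17U → rack 6 (remaining 7U)
5U → rack 4 (remaining 1U)
16U → rack 7 (remaining 8U)
7U → rack 5 (remaining 4U)
4U → rack 3 (remaining 0U)
14U → rack 8 (remaining 10U)
3U → rack 5 (remaining 1U)
8 racks × 24U = 192U; used 163U; unused 29U.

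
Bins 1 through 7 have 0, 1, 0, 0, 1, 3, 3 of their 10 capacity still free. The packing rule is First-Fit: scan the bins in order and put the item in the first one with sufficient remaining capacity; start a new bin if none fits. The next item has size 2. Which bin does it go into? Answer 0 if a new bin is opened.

6

Bins with room: bin 6 (3), bin 7 (3).
The first with room is bin 6.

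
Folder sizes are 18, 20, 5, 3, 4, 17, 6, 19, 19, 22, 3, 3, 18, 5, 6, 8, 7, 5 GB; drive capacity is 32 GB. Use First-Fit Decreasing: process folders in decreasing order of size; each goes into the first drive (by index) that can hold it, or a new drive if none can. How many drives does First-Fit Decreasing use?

Sorted descending: 22, 20, 19, 19, 18, 18, 17, 8, 7, 6, 6, 5, 5, 5, 4, 3, 3, 3.
22 GB → drive 1 (remaining 10 GB)
20 GB → drive 2 (remaining 12 GB)
19 GB → drive 3 (remaining 13 GB)
19 GB → drive 4 (remaining 13 GB)
18 GB → drive 5 (remaining 14 GB)
18 GB → drive 6 (remaining 14 GB)
17 GB → drive 7 (remaining 15 GB)
8 GB → drive 1 (remaining 2 GB)
7 GB → drive 2 (remaining 5 GB)
6 GB → drive 3 (remaining 7 GB)
6 GB → drive 3 (remaining 1 GB)
5 GB → drive 2 (remaining 0 GB)
5 GB → drive 4 (remaining 8 GB)
5 GB → drive 4 (remaining 3 GB)
4 GB → drive 5 (remaining 10 GB)
3 GB → drive 4 (remaining 0 GB)
3 GB → drive 5 (remaining 7 GB)
3 GB → drive 5 (remaining 4 GB)

7 drives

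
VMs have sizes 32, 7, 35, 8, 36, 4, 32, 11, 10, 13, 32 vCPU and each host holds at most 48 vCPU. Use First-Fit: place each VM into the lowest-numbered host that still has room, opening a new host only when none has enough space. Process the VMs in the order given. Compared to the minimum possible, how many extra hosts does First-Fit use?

First-Fit: [32,7,8] [35,4] [36,11] [32,10] [13,32] → 5 hosts.
Total size 220 vCPU; any packing needs at least ⌈220/48⌉ = 5 hosts.
So 5 is already optimal.

0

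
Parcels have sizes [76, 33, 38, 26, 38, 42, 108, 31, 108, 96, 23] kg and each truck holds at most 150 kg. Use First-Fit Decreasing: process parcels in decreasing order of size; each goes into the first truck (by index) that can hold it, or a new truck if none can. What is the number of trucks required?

Sorted descending: 108, 108, 96, 76, 42, 38, 38, 33, 31, 26, 23.
108 kg → truck 1 (remaining 42 kg)
108 kg → truck 2 (remaining 42 kg)
96 kg → truck 3 (remaining 54 kg)
76 kg → truck 4 (remaining 74 kg)
42 kg → truck 1 (remaining 0 kg)
38 kg → truck 2 (remaining 4 kg)
38 kg → truck 3 (remaining 16 kg)
33 kg → truck 4 (remaining 41 kg)
31 kg → truck 4 (remaining 10 kg)
26 kg → truck 5 (remaining 124 kg)
23 kg → truck 5 (remaining 101 kg)
Final trucks: [108,42] [108,38] [96,38] [76,33,31] [26,23].

5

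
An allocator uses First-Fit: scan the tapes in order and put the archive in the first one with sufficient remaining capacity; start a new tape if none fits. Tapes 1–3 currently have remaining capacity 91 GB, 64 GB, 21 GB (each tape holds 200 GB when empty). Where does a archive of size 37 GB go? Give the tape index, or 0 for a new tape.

Tapes with room: tape 1 (91 GB), tape 2 (64 GB).
The first with room is tape 1.

1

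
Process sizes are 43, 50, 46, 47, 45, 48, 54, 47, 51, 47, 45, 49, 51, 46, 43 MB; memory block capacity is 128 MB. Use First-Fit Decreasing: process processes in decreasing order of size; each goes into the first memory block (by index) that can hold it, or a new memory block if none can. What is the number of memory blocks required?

Sorted descending: 54, 51, 51, 50, 49, 48, 47, 47, 47, 46, 46, 45, 45, 43, 43.
54 MB → memory block 1 (remaining 74 MB)
51 MB → memory block 1 (remaining 23 MB)
51 MB → memory block 2 (remaining 77 MB)
50 MB → memory block 2 (remaining 27 MB)
49 MB → memory block 3 (remaining 79 MB)
48 MB → memory block 3 (remaining 31 MB)
47 MB → memory block 4 (remaining 81 MB)
47 MB → memory block 4 (remaining 34 MB)
47 MB → memory block 5 (remaining 81 MB)
46 MB → memory block 5 (remaining 35 MB)
46 MB → memory block 6 (remaining 82 MB)
45 MB → memory block 6 (remaining 37 MB)
45 MB → memory block 7 (remaining 83 MB)
43 MB → memory block 7 (remaining 40 MB)
43 MB → memory block 8 (remaining 85 MB)
Final memory blocks: [54,51] [51,50] [49,48] [47,47] [47,46] [46,45] [45,43] [43].

8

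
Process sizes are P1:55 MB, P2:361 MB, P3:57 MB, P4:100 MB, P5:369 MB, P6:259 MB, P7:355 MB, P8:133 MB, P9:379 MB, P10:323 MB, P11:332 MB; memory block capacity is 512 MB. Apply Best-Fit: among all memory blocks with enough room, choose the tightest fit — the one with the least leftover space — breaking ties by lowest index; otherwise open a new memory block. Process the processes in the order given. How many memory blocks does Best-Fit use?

Put P1 (55 MB) in memory block 1; 457 MB remain.
Put P2 (361 MB) in memory block 1; 96 MB remain.
Put P3 (57 MB) in memory block 1; 39 MB remain.
Put P4 (100 MB) in memory block 2; 412 MB remain.
Put P5 (369 MB) in memory block 2; 43 MB remain.
Put P6 (259 MB) in memory block 3; 253 MB remain.
Put P7 (355 MB) in memory block 4; 157 MB remain.
Put P8 (133 MB) in memory block 4; 24 MB remain.
Put P9 (379 MB) in memory block 5; 133 MB remain.
Put P10 (323 MB) in memory block 6; 189 MB remain.
Put P11 (332 MB) in memory block 7; 180 MB remain.
Final memory blocks: [55,361,57] [100,369] [259] [355,133] [379] [323] [332].

7 memory blocks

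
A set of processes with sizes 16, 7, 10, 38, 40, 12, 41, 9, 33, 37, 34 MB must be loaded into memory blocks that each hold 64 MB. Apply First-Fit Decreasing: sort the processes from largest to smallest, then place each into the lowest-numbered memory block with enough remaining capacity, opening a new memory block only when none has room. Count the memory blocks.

Sorted descending: 41, 40, 38, 37, 34, 33, 16, 12, 10, 9, 7.
memory block 1: place 41 MB, 23 MB left
memory block 2: place 40 MB, 24 MB left
memory block 3: place 38 MB, 26 MB left
memory block 4: place 37 MB, 27 MB left
memory block 5: place 34 MB, 30 MB left
memory block 6: place 33 MB, 31 MB left
memory block 1: place 16 MB, 7 MB left
memory block 2: place 12 MB, 12 MB left
memory block 2: place 10 MB, 2 MB left
memory block 3: place 9 MB, 17 MB left
memory block 1: place 7 MB, 0 MB left
Final memory blocks: [41,16,7] [40,12,10] [38,9] [37] [34] [33].

6 memory blocks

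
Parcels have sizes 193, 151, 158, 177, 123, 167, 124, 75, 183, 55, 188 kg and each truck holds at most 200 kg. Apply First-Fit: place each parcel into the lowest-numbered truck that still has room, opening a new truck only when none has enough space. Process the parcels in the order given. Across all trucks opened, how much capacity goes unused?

206

truck 1: place 193 kg, 7 kg left
truck 2: place 151 kg, 49 kg left
truck 3: place 158 kg, 42 kg left
truck 4: place 177 kg, 23 kg left
truck 5: place 123 kg, 77 kg left
truck 6: place 167 kg, 33 kg left
truck 7: place 124 kg, 76 kg left
truck 5: place 75 kg, 2 kg left
truck 8: place 183 kg, 17 kg left
truck 7: place 55 kg, 21 kg left
truck 9: place 188 kg, 12 kg left
9 trucks × 200 kg = 1800 kg; used 1594 kg; unused 206 kg.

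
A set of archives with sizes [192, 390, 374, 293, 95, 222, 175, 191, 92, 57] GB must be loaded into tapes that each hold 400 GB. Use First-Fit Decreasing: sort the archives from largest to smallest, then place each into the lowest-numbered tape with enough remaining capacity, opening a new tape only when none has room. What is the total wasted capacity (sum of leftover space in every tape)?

319

Sorted descending: 390, 374, 293, 222, 192, 191, 175, 95, 92, 57.
Put 390 GB in tape 1; 10 GB remain.
Put 374 GB in tape 2; 26 GB remain.
Put 293 GB in tape 3; 107 GB remain.
Put 222 GB in tape 4; 178 GB remain.
Put 192 GB in tape 5; 208 GB remain.
Put 191 GB in tape 5; 17 GB remain.
Put 175 GB in tape 4; 3 GB remain.
Put 95 GB in tape 3; 12 GB remain.
Put 92 GB in tape 6; 308 GB remain.
Put 57 GB in tape 6; 251 GB remain.
6 tapes × 400 GB = 2400 GB; used 2081 GB; unused 319 GB.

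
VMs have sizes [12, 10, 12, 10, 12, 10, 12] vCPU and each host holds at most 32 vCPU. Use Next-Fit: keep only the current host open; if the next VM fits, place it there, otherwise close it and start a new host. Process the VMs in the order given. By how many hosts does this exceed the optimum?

1

Next-Fit: [12,10] [12,10] [12,10] [12] → 4 hosts.
Total size 78 vCPU; any packing needs at least ⌈78/32⌉ = 3 hosts.
An optimal packing achieves that bound: [12,12] [12,12] [10,10,10] → 3 hosts.
Excess: 4 − 3 = 1.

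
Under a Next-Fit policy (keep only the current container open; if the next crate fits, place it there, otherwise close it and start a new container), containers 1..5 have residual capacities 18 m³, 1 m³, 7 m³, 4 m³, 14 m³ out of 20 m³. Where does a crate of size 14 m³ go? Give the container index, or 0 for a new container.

5

Next-Fit only looks at container 5, which has 14 m³ free.
14 m³ fits there.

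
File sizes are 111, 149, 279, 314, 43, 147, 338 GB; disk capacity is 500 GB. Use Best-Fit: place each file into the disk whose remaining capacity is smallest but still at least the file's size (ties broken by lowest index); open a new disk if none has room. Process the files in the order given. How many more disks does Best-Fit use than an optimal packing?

Best-Fit: [111,149] [279,147] [314,43] [338] → 4 disks.
Total size 1381 GB; any packing needs at least ⌈1381/500⌉ = 3 disks.
An optimal packing achieves that bound: [338,149] [314,147] [279,111,43] → 3 disks.
Excess: 4 − 3 = 1.

1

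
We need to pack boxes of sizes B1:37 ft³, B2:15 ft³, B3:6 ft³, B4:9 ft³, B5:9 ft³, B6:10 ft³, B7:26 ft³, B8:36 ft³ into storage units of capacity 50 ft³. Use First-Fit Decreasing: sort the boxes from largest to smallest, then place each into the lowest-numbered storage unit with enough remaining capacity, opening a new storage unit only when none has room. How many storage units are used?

4 storage units

Sorted descending: 37, 36, 26, 15, 10, 9, 9, 6.
storage unit 1: place 37 ft³, 13 ft³ left
storage unit 2: place 36 ft³, 14 ft³ left
storage unit 3: place 26 ft³, 24 ft³ left
storage unit 3: place 15 ft³, 9 ft³ left
storage unit 1: place 10 ft³, 3 ft³ left
storage unit 2: place 9 ft³, 5 ft³ left
storage unit 3: place 9 ft³, 0 ft³ left
storage unit 4: place 6 ft³, 44 ft³ left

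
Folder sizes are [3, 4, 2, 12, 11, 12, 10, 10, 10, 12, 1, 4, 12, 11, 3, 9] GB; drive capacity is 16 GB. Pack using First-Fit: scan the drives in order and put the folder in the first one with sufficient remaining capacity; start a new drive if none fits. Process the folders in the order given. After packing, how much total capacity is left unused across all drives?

50

Put 3 GB in drive 1; 13 GB remain.
Put 4 GB in drive 1; 9 GB remain.
Put 2 GB in drive 1; 7 GB remain.
Put 12 GB in drive 2; 4 GB remain.
Put 11 GB in drive 3; 5 GB remain.
Put 12 GB in drive 4; 4 GB remain.
Put 10 GB in drive 5; 6 GB remain.
Put 10 GB in drive 6; 6 GB remain.
Put 10 GB in drive 7; 6 GB remain.
Put 12 GB in drive 8; 4 GB remain.
Put 1 GB in drive 1; 6 GB remain.
Put 4 GB in drive 1; 2 GB remain.
Put 12 GB in drive 9; 4 GB remain.
Put 11 GB in drive 10; 5 GB remain.
Put 3 GB in drive 2; 1 GB remain.
Put 9 GB in drive 11; 7 GB remain.
11 drives × 16 GB = 176 GB; used 126 GB; unused 50 GB.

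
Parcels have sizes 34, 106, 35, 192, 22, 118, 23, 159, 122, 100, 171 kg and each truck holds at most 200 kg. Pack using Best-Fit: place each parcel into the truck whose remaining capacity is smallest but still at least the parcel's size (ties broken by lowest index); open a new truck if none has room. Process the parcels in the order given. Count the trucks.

Put 34 kg in truck 1; 166 kg remain.
Put 106 kg in truck 1; 60 kg remain.
Put 35 kg in truck 1; 25 kg remain.
Put 192 kg in truck 2; 8 kg remain.
Put 22 kg in truck 1; 3 kg remain.
Put 118 kg in truck 3; 82 kg remain.
Put 23 kg in truck 3; 59 kg remain.
Put 159 kg in truck 4; 41 kg remain.
Put 122 kg in truck 5; 78 kg remain.
Put 100 kg in truck 6; 100 kg remain.
Put 171 kg in truck 7; 29 kg remain.

7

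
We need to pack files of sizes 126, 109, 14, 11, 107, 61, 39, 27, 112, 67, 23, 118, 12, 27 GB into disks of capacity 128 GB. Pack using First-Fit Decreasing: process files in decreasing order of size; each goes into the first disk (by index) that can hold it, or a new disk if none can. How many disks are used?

Sorted descending: 126, 118, 112, 109, 107, 67, 61, 39, 27, 27, 23, 14, 12, 11.
Put 126 GB in disk 1; 2 GB remain.
Put 118 GB in disk 2; 10 GB remain.
Put 112 GB in disk 3; 16 GB remain.
Put 109 GB in disk 4; 19 GB remain.
Put 107 GB in disk 5; 21 GB remain.
Put 67 GB in disk 6; 61 GB remain.
Put 61 GB in disk 6; 0 GB remain.
Put 39 GB in disk 7; 89 GB remain.
Put 27 GB in disk 7; 62 GB remain.
Put 27 GB in disk 7; 35 GB remain.
Put 23 GB in disk 7; 12 GB remain.
Put 14 GB in disk 3; 2 GB remain.
Put 12 GB in disk 4; 7 GB remain.
Put 11 GB in disk 5; 10 GB remain.

7 disks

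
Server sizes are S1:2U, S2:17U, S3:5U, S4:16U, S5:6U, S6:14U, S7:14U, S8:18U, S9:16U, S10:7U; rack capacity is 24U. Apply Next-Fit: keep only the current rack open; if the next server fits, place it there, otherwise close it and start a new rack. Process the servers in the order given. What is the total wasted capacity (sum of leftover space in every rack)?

Put S1 (2U) in rack 1; 22U remain.
Put S2 (17U) in rack 1; 5U remain.
Put S3 (5U) in rack 1; 0U remain.
Put S4 (16U) in rack 2; 8U remain.
Put S5 (6U) in rack 2; 2U remain.
Put S6 (14U) in rack 3; 10U remain.
Put S7 (14U) in rack 4; 10U remain.
Put S8 (18U) in rack 5; 6U remain.
Put S9 (16U) in rack 6; 8U remain.
Put S10 (7U) in rack 6; 1U remain.
6 racks × 24U = 144U; used 115U; unused 29U.

29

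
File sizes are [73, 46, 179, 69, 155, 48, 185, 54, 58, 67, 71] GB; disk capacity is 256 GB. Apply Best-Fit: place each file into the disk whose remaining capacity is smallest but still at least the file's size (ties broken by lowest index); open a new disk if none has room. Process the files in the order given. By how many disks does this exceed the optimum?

Best-Fit: [73,46,58,67] [179,69] [155,48] [185,54] [71] → 5 disks.
Total size 1005 GB; any packing needs at least ⌈1005/256⌉ = 4 disks.
An optimal packing achieves that bound: [185,71] [179,73] [155,54,46] [69,67,58,48] → 4 disks.
Excess: 5 − 4 = 1.

1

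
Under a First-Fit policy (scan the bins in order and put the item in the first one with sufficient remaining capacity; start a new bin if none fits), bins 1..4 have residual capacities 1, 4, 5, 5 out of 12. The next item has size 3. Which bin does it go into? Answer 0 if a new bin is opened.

2

Bins with room: bin 2 (4), bin 3 (5), bin 4 (5).
The first with room is bin 2.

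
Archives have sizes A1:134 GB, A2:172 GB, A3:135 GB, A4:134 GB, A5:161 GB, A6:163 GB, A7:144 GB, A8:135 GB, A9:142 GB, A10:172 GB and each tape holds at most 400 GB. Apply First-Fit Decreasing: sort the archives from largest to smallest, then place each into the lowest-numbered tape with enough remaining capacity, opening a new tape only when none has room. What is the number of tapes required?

Sorted descending: 172, 172, 163, 161, 144, 142, 135, 135, 134, 134.
Put 172 GB in tape 1; 228 GB remain.
Put 172 GB in tape 1; 56 GB remain.
Put 163 GB in tape 2; 237 GB remain.
Put 161 GB in tape 2; 76 GB remain.
Put 144 GB in tape 3; 256 GB remain.
Put 142 GB in tape 3; 114 GB remain.
Put 135 GB in tape 4; 265 GB remain.
Put 135 GB in tape 4; 130 GB remain.
Put 134 GB in tape 5; 266 GB remain.
Put 134 GB in tape 5; 132 GB remain.
Final tapes: [172,172] [163,161] [144,142] [135,135] [134,134].

5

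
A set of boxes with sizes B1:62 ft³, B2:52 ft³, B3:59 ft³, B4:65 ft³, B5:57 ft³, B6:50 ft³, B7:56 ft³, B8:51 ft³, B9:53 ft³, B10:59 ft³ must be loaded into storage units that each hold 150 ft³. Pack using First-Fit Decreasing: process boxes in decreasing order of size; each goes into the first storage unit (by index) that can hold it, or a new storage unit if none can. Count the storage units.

Sorted descending: 65, 62, 59, 59, 57, 56, 53, 52, 51, 50.
65 ft³ → storage unit 1 (remaining 85 ft³)
62 ft³ → storage unit 1 (remaining 23 ft³)
59 ft³ → storage unit 2 (remaining 91 ft³)
59 ft³ → storage unit 2 (remaining 32 ft³)
57 ft³ → storage unit 3 (remaining 93 ft³)
56 ft³ → storage unit 3 (remaining 37 ft³)
53 ft³ → storage unit 4 (remaining 97 ft³)
52 ft³ → storage unit 4 (remaining 45 ft³)
51 ft³ → storage unit 5 (remaining 99 ft³)
50 ft³ → storage unit 5 (remaining 49 ft³)
Final storage units: [65,62] [59,59] [57,56] [53,52] [51,50].

5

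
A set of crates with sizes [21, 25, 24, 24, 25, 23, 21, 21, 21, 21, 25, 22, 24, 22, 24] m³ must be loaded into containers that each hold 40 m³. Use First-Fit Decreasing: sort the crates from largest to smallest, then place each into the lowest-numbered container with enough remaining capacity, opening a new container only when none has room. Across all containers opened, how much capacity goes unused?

257

Sorted descending: 25, 25, 25, 24, 24, 24, 24, 23, 22, 22, 21, 21, 21, 21, 21.
Put 25 m³ in container 1; 15 m³ remain.
Put 25 m³ in container 2; 15 m³ remain.
Put 25 m³ in container 3; 15 m³ remain.
Put 24 m³ in container 4; 16 m³ remain.
Put 24 m³ in container 5; 16 m³ remain.
Put 24 m³ in container 6; 16 m³ remain.
Put 24 m³ in container 7; 16 m³ remain.
Put 23 m³ in container 8; 17 m³ remain.
Put 22 m³ in container 9; 18 m³ remain.
Put 22 m³ in container 10; 18 m³ remain.
Put 21 m³ in container 11; 19 m³ remain.
Put 21 m³ in container 12; 19 m³ remain.
Put 21 m³ in container 13; 19 m³ remain.
Put 21 m³ in container 14; 19 m³ remain.
Put 21 m³ in container 15; 19 m³ remain.
15 containers × 40 m³ = 600 m³; used 343 m³; unused 257 m³.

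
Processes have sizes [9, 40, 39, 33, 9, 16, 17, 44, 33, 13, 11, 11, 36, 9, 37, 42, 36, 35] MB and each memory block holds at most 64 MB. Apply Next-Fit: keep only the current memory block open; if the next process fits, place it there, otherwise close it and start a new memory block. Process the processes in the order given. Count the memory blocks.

10

9 MB → memory block 1 (remaining 55 MB)
40 MB → memory block 1 (remaining 15 MB)
39 MB → memory block 2 (remaining 25 MB)
33 MB → memory block 3 (remaining 31 MB)
9 MB → memory block 3 (remaining 22 MB)
16 MB → memory block 3 (remaining 6 MB)
17 MB → memory block 4 (remaining 47 MB)
44 MB → memory block 4 (remaining 3 MB)
33 MB → memory block 5 (remaining 31 MB)
13 MB → memory block 5 (remaining 18 MB)
11 MB → memory block 5 (remaining 7 MB)
11 MB → memory block 6 (remaining 53 MB)
36 MB → memory block 6 (remaining 17 MB)
9 MB → memory block 6 (remaining 8 MB)
37 MB → memory block 7 (remaining 27 MB)
42 MB → memory block 8 (remaining 22 MB)
36 MB → memory block 9 (remaining 28 MB)
35 MB → memory block 10 (remaining 29 MB)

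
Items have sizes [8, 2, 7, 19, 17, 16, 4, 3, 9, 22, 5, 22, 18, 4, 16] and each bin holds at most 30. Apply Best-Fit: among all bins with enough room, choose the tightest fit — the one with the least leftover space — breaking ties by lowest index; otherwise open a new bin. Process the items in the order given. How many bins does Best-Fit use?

bin 1: place 8, 22 left
bin 1: place 2, 20 left
bin 1: place 7, 13 left
bin 2: place 19, 11 left
bin 3: place 17, 13 left
bin 4: place 16, 14 left
bin 2: place 4, 7 left
bin 2: place 3, 4 left
bin 1: place 9, 4 left
bin 5: place 22, 8 left
bin 5: place 5, 3 left
bin 6: place 22, 8 left
bin 7: place 18, 12 left
bin 1: place 4, 0 left
bin 8: place 16, 14 left

8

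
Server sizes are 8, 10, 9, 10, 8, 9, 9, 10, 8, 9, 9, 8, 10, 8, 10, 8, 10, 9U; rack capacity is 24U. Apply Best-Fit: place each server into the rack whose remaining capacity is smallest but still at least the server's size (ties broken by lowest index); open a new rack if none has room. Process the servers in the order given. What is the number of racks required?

9

8U → rack 1 (remaining 16U)
10U → rack 1 (remaining 6U)
9U → rack 2 (remaining 15U)
10U → rack 2 (remaining 5U)
8U → rack 3 (remaining 16U)
9U → rack 3 (remaining 7U)
9U → rack 4 (remaining 15U)
10U → rack 4 (remaining 5U)
8U → rack 5 (remaining 16U)
9U → rack 5 (remaining 7U)
9U → rack 6 (remaining 15U)
8U → rack 6 (remaining 7U)
10U → rack 7 (remaining 14U)
8U → rack 7 (remaining 6U)
10U → rack 8 (remaining 14U)
8U → rack 8 (remaining 6U)
10U → rack 9 (remaining 14U)
9U → rack 9 (remaining 5U)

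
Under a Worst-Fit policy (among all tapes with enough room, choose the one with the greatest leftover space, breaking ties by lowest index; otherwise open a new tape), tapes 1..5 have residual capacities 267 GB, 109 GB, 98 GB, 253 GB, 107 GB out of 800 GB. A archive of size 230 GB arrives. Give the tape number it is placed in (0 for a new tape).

Tapes with room: tape 1 (267 GB), tape 4 (253 GB).
Most room is tape 1 with 267 GB free.

1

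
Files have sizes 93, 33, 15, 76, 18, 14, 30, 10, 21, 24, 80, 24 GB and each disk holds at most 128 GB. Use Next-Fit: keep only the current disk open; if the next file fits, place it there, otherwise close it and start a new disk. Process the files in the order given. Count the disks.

93 GB → disk 1 (remaining 35 GB)
33 GB → disk 1 (remaining 2 GB)
15 GB → disk 2 (remaining 113 GB)
76 GB → disk 2 (remaining 37 GB)
18 GB → disk 2 (remaining 19 GB)
14 GB → disk 2 (remaining 5 GB)
30 GB → disk 3 (remaining 98 GB)
10 GB → disk 3 (remaining 88 GB)
21 GB → disk 3 (remaining 67 GB)
24 GB → disk 3 (remaining 43 GB)
80 GB → disk 4 (remaining 48 GB)
24 GB → disk 4 (remaining 24 GB)
Final disks: [93,33] [15,76,18,14] [30,10,21,24] [80,24].

4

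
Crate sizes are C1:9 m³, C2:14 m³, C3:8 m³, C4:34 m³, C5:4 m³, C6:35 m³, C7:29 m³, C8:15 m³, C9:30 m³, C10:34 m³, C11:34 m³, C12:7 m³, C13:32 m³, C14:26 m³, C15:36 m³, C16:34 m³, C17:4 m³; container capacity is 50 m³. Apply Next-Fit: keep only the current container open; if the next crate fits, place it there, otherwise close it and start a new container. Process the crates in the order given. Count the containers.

Put C1 (9 m³) in container 1; 41 m³ remain.
Put C2 (14 m³) in container 1; 27 m³ remain.
Put C3 (8 m³) in container 1; 19 m³ remain.
Put C4 (34 m³) in container 2; 16 m³ remain.
Put C5 (4 m³) in container 2; 12 m³ remain.
Put C6 (35 m³) in container 3; 15 m³ remain.
Put C7 (29 m³) in container 4; 21 m³ remain.
Put C8 (15 m³) in container 4; 6 m³ remain.
Put C9 (30 m³) in container 5; 20 m³ remain.
Put C10 (34 m³) in container 6; 16 m³ remain.
Put C11 (34 m³) in container 7; 16 m³ remain.
Put C12 (7 m³) in container 7; 9 m³ remain.
Put C13 (32 m³) in container 8; 18 m³ remain.
Put C14 (26 m³) in container 9; 24 m³ remain.
Put C15 (36 m³) in container 10; 14 m³ remain.
Put C16 (34 m³) in container 11; 16 m³ remain.
Put C17 (4 m³) in container 11; 12 m³ remain.

11 containers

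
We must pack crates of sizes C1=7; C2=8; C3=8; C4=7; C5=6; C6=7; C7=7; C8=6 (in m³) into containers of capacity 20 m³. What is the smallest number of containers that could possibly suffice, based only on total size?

3

Total size = 7 + 8 + 8 + 7 + 6 + 7 + 7 + 6 = 56 m³.
⌈56 / 20⌉ = 3.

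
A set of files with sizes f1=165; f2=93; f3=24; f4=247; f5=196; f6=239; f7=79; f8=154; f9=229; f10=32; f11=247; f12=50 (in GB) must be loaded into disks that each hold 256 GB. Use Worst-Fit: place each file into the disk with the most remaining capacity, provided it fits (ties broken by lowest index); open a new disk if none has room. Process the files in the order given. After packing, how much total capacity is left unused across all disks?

Put f1 (165 GB) in disk 1; 91 GB remain.
Put f2 (93 GB) in disk 2; 163 GB remain.
Put f3 (24 GB) in disk 2; 139 GB remain.
Put f4 (247 GB) in disk 3; 9 GB remain.
Put f5 (196 GB) in disk 4; 60 GB remain.
Put f6 (239 GB) in disk 5; 17 GB remain.
Put f7 (79 GB) in disk 2; 60 GB remain.
Put f8 (154 GB) in disk 6; 102 GB remain.
Put f9 (229 GB) in disk 7; 27 GB remain.
Put f10 (32 GB) in disk 6; 70 GB remain.
Put f11 (247 GB) in disk 8; 9 GB remain.
Put f12 (50 GB) in disk 1; 41 GB remain.
8 disks × 256 GB = 2048 GB; used 1755 GB; unused 293 GB.

293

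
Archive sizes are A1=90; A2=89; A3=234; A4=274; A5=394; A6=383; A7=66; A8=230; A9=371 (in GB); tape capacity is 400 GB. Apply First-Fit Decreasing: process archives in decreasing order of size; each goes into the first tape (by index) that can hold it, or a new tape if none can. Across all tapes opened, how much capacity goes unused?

269

Sorted descending: 394, 383, 371, 274, 234, 230, 90, 89, 66.
Put 394 GB in tape 1; 6 GB remain.
Put 383 GB in tape 2; 17 GB remain.
Put 371 GB in tape 3; 29 GB remain.
Put 274 GB in tape 4; 126 GB remain.
Put 234 GB in tape 5; 166 GB remain.
Put 230 GB in tape 6; 170 GB remain.
Put 90 GB in tape 4; 36 GB remain.
Put 89 GB in tape 5; 77 GB remain.
Put 66 GB in tape 5; 11 GB remain.
6 tapes × 400 GB = 2400 GB; used 2131 GB; unused 269 GB.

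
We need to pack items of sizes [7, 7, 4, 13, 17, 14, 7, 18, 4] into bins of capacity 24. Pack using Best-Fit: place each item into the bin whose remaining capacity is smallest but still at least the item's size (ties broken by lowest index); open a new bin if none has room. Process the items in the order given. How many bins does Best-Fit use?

7 → bin 1 (remaining 17)
7 → bin 1 (remaining 10)
4 → bin 1 (remaining 6)
13 → bin 2 (remaining 11)
17 → bin 3 (remaining 7)
14 → bin 4 (remaining 10)
7 → bin 3 (remaining 0)
18 → bin 5 (remaining 6)
4 → bin 1 (remaining 2)

5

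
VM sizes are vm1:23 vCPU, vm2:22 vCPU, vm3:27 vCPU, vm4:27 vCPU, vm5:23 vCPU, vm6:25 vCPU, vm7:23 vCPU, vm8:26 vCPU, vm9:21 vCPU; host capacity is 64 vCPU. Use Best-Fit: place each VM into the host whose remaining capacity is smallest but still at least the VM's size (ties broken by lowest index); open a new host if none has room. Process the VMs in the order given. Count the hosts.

5

vm1 (23 vCPU) → host 1 (remaining 41 vCPU)
vm2 (22 vCPU) → host 1 (remaining 19 vCPU)
vm3 (27 vCPU) → host 2 (remaining 37 vCPU)
vm4 (27 vCPU) → host 2 (remaining 10 vCPU)
vm5 (23 vCPU) → host 3 (remaining 41 vCPU)
vm6 (25 vCPU) → host 3 (remaining 16 vCPU)
vm7 (23 vCPU) → host 4 (remaining 41 vCPU)
vm8 (26 vCPU) → host 4 (remaining 15 vCPU)
vm9 (21 vCPU) → host 5 (remaining 43 vCPU)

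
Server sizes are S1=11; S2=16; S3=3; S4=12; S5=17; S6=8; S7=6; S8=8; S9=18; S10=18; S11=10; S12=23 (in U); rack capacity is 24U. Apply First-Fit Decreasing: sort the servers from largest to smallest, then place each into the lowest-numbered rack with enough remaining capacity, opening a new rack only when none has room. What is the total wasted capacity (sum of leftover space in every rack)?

Sorted descending: 23, 18, 18, 17, 16, 12, 11, 10, 8, 8, 6, 3.
23U → rack 1 (remaining 1U)
18U → rack 2 (remaining 6U)
18U → rack 3 (remaining 6U)
17U → rack 4 (remaining 7U)
16U → rack 5 (remaining 8U)
12U → rack 6 (remaining 12U)
11U → rack 6 (remaining 1U)
10U → rack 7 (remaining 14U)
8U → rack 5 (remaining 0U)
8U → rack 7 (remaining 6U)
6U → rack 2 (remaining 0U)
3U → rack 3 (remaining 3U)
7 racks × 24U = 168U; used 150U; unused 18U.

18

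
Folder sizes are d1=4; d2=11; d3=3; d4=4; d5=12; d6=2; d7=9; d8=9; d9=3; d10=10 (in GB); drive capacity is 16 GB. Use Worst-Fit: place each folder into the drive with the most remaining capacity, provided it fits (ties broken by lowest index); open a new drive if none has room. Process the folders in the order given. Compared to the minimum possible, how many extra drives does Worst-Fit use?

Worst-Fit: [4,11] [3,4,2,3] [12] [9] [9] [10] → 6 drives.
Total size 67 GB; any packing needs at least ⌈67/16⌉ = 5 drives.
An optimal packing achieves that bound: [12,4] [11,4] [10,3,3] [9,2] [9] → 5 drives.
Excess: 6 − 5 = 1.

1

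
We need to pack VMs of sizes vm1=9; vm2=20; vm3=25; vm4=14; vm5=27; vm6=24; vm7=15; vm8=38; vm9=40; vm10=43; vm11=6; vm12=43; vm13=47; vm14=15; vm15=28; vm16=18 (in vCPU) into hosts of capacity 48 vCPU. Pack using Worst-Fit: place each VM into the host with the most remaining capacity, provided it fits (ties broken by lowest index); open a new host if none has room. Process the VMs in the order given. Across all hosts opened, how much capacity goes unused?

host 1: place vm1 (9 vCPU), 39 vCPU left
host 1: place vm2 (20 vCPU), 19 vCPU left
host 2: place vm3 (25 vCPU), 23 vCPU left
host 2: place vm4 (14 vCPU), 9 vCPU left
host 3: place vm5 (27 vCPU), 21 vCPU left
host 4: place vm6 (24 vCPU), 24 vCPU left
host 4: place vm7 (15 vCPU), 9 vCPU left
host 5: place vm8 (38 vCPU), 10 vCPU left
host 6: place vm9 (40 vCPU), 8 vCPU left
host 7: place vm10 (43 vCPU), 5 vCPU left
host 3: place vm11 (6 vCPU), 15 vCPU left
host 8: place vm12 (43 vCPU), 5 vCPU left
host 9: place vm13 (47 vCPU), 1 vCPU left
host 1: place vm14 (15 vCPU), 4 vCPU left
host 10: place vm15 (28 vCPU), 20 vCPU left
host 10: place vm16 (18 vCPU), 2 vCPU left
10 hosts × 48 vCPU = 480 vCPU; used 412 vCPU; unused 68 vCPU.

68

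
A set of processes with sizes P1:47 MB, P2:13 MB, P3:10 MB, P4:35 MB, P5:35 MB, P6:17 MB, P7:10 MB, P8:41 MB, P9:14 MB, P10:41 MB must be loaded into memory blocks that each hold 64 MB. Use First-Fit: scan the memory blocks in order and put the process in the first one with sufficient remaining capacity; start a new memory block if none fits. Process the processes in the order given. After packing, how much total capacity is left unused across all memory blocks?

P1 (47 MB) → memory block 1 (remaining 17 MB)
P2 (13 MB) → memory block 1 (remaining 4 MB)
P3 (10 MB) → memory block 2 (remaining 54 MB)
P4 (35 MB) → memory block 2 (remaining 19 MB)
P5 (35 MB) → memory block 3 (remaining 29 MB)
P6 (17 MB) → memory block 2 (remaining 2 MB)
P7 (10 MB) → memory block 3 (remaining 19 MB)
P8 (41 MB) → memory block 4 (remaining 23 MB)
P9 (14 MB) → memory block 3 (remaining 5 MB)
P10 (41 MB) → memory block 5 (remaining 23 MB)
5 memory blocks × 64 MB = 320 MB; used 263 MB; unused 57 MB.

57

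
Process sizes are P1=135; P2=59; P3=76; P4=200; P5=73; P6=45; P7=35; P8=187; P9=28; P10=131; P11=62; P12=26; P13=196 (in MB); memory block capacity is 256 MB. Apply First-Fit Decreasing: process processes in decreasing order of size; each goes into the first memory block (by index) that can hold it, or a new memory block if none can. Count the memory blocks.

Sorted descending: 200, 196, 187, 135, 131, 76, 73, 62, 59, 45, 35, 28, 26.
Put 200 MB in memory block 1; 56 MB remain.
Put 196 MB in memory block 2; 60 MB remain.
Put 187 MB in memory block 3; 69 MB remain.
Put 135 MB in memory block 4; 121 MB remain.
Put 131 MB in memory block 5; 125 MB remain.
Put 76 MB in memory block 4; 45 MB remain.
Put 73 MB in memory block 5; 52 MB remain.
Put 62 MB in memory block 3; 7 MB remain.
Put 59 MB in memory block 2; 1 MB remain.
Put 45 MB in memory block 1; 11 MB remain.
Put 35 MB in memory block 4; 10 MB remain.
Put 28 MB in memory block 5; 24 MB remain.
Put 26 MB in memory block 6; 230 MB remain.
Final memory blocks: [200,45] [196,59] [187,62] [135,76,35] [131,73,28] [26].

6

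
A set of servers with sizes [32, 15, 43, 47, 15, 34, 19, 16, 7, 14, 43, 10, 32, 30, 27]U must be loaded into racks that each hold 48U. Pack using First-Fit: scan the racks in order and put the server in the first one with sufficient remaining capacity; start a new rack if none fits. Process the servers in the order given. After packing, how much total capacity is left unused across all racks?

96

rack 1: place 32U, 16U left
rack 1: place 15U, 1U left
rack 2: place 43U, 5U left
rack 3: place 47U, 1U left
rack 4: place 15U, 33U left
rack 5: place 34U, 14U left
rack 4: place 19U, 14U left
rack 6: place 16U, 32U left
rack 4: place 7U, 7U left
rack 5: place 14U, 0U left
rack 7: place 43U, 5U left
rack 6: place 10U, 22U left
rack 8: place 32U, 16U left
rack 9: place 30U, 18U left
rack 10: place 27U, 21U left
10 racks × 48U = 480U; used 384U; unused 96U.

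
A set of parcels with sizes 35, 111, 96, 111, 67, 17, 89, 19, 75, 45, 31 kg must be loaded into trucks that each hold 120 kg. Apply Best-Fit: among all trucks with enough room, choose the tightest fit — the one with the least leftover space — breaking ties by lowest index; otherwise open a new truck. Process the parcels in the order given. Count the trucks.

6

Put 35 kg in truck 1; 85 kg remain.
Put 111 kg in truck 2; 9 kg remain.
Put 96 kg in truck 3; 24 kg remain.
Put 111 kg in truck 4; 9 kg remain.
Put 67 kg in truck 1; 18 kg remain.
Put 17 kg in truck 1; 1 kg remain.
Put 89 kg in truck 5; 31 kg remain.
Put 19 kg in truck 3; 5 kg remain.
Put 75 kg in truck 6; 45 kg remain.
Put 45 kg in truck 6; 0 kg remain.
Put 31 kg in truck 5; 0 kg remain.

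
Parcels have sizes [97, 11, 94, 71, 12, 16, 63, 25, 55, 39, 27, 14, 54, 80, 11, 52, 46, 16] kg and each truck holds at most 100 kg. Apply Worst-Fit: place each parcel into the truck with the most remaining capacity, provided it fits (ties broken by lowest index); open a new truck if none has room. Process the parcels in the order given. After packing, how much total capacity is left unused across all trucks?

117

truck 1: place 97 kg, 3 kg left
truck 2: place 11 kg, 89 kg left
truck 3: place 94 kg, 6 kg left
truck 2: place 71 kg, 18 kg left
truck 2: place 12 kg, 6 kg left
truck 4: place 16 kg, 84 kg left
truck 4: place 63 kg, 21 kg left
truck 5: place 25 kg, 75 kg left
truck 5: place 55 kg, 20 kg left
truck 6: place 39 kg, 61 kg left
truck 6: place 27 kg, 34 kg left
truck 6: place 14 kg, 20 kg left
truck 7: place 54 kg, 46 kg left
truck 8: place 80 kg, 20 kg left
truck 7: place 11 kg, 35 kg left
truck 9: place 52 kg, 48 kg left
truck 9: place 46 kg, 2 kg left
truck 7: place 16 kg, 19 kg left
9 trucks × 100 kg = 900 kg; used 783 kg; unused 117 kg.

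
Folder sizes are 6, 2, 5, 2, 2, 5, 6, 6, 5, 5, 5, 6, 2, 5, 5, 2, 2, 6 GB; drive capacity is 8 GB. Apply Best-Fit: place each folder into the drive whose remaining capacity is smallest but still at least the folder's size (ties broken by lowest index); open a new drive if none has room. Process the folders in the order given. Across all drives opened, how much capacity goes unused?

19

drive 1: place 6 GB, 2 GB left
drive 1: place 2 GB, 0 GB left
drive 2: place 5 GB, 3 GB left
drive 2: place 2 GB, 1 GB left
drive 3: place 2 GB, 6 GB left
drive 3: place 5 GB, 1 GB left
drive 4: place 6 GB, 2 GB left
drive 5: place 6 GB, 2 GB left
drive 6: place 5 GB, 3 GB left
drive 7: place 5 GB, 3 GB left
drive 8: place 5 GB, 3 GB left
drive 9: place 6 GB, 2 GB left
drive 4: place 2 GB, 0 GB left
drive 10: place 5 GB, 3 GB left
drive 11: place 5 GB, 3 GB left
drive 5: place 2 GB, 0 GB left
drive 9: place 2 GB, 0 GB left
drive 12: place 6 GB, 2 GB left
12 drives × 8 GB = 96 GB; used 77 GB; unused 19 GB.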